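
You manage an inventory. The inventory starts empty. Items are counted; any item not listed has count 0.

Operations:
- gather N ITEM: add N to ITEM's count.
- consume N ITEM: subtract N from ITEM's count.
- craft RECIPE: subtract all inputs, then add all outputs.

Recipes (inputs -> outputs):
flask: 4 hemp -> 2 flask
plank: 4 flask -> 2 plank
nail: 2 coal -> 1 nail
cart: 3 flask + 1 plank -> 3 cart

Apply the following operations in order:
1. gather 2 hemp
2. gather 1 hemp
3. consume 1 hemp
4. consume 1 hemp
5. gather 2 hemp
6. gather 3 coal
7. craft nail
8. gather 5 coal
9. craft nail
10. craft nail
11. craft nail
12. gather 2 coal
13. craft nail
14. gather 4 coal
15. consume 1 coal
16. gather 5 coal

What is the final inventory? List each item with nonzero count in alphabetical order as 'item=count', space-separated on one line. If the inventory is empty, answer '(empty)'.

After 1 (gather 2 hemp): hemp=2
After 2 (gather 1 hemp): hemp=3
After 3 (consume 1 hemp): hemp=2
After 4 (consume 1 hemp): hemp=1
After 5 (gather 2 hemp): hemp=3
After 6 (gather 3 coal): coal=3 hemp=3
After 7 (craft nail): coal=1 hemp=3 nail=1
After 8 (gather 5 coal): coal=6 hemp=3 nail=1
After 9 (craft nail): coal=4 hemp=3 nail=2
After 10 (craft nail): coal=2 hemp=3 nail=3
After 11 (craft nail): hemp=3 nail=4
After 12 (gather 2 coal): coal=2 hemp=3 nail=4
After 13 (craft nail): hemp=3 nail=5
After 14 (gather 4 coal): coal=4 hemp=3 nail=5
After 15 (consume 1 coal): coal=3 hemp=3 nail=5
After 16 (gather 5 coal): coal=8 hemp=3 nail=5

Answer: coal=8 hemp=3 nail=5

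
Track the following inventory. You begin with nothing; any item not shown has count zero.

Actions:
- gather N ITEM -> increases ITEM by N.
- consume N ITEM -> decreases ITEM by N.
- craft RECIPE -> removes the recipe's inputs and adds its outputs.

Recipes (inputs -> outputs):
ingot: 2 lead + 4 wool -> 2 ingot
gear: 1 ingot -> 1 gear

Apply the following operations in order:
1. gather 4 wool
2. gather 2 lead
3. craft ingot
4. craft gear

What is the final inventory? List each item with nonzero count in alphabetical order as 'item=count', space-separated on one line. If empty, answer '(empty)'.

Answer: gear=1 ingot=1

Derivation:
After 1 (gather 4 wool): wool=4
After 2 (gather 2 lead): lead=2 wool=4
After 3 (craft ingot): ingot=2
After 4 (craft gear): gear=1 ingot=1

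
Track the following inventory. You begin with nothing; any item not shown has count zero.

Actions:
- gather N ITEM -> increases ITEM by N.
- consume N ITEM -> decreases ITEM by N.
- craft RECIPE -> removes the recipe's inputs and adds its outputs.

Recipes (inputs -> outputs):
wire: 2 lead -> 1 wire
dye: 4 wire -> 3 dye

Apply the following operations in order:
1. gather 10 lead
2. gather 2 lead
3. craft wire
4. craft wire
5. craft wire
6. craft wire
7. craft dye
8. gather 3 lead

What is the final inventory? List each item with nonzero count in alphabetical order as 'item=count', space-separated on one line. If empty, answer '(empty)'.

Answer: dye=3 lead=7

Derivation:
After 1 (gather 10 lead): lead=10
After 2 (gather 2 lead): lead=12
After 3 (craft wire): lead=10 wire=1
After 4 (craft wire): lead=8 wire=2
After 5 (craft wire): lead=6 wire=3
After 6 (craft wire): lead=4 wire=4
After 7 (craft dye): dye=3 lead=4
After 8 (gather 3 lead): dye=3 lead=7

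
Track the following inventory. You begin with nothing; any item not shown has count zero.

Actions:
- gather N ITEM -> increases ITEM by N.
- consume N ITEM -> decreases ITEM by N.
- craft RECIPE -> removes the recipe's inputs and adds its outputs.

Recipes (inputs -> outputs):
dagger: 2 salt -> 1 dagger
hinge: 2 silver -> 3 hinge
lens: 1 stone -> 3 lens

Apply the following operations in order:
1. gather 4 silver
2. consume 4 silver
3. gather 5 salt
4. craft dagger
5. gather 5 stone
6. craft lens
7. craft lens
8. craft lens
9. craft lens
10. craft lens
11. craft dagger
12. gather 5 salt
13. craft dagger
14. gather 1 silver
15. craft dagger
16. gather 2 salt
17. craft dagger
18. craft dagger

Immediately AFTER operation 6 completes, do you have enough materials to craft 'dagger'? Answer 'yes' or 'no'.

After 1 (gather 4 silver): silver=4
After 2 (consume 4 silver): (empty)
After 3 (gather 5 salt): salt=5
After 4 (craft dagger): dagger=1 salt=3
After 5 (gather 5 stone): dagger=1 salt=3 stone=5
After 6 (craft lens): dagger=1 lens=3 salt=3 stone=4

Answer: yes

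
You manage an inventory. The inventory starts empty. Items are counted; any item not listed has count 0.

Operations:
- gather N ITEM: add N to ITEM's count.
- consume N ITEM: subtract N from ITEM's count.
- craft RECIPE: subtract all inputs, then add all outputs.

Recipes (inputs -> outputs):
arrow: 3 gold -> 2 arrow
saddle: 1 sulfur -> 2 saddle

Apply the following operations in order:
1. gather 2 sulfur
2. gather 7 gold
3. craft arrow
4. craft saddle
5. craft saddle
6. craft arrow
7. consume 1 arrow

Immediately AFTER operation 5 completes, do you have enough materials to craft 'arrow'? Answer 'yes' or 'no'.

Answer: yes

Derivation:
After 1 (gather 2 sulfur): sulfur=2
After 2 (gather 7 gold): gold=7 sulfur=2
After 3 (craft arrow): arrow=2 gold=4 sulfur=2
After 4 (craft saddle): arrow=2 gold=4 saddle=2 sulfur=1
After 5 (craft saddle): arrow=2 gold=4 saddle=4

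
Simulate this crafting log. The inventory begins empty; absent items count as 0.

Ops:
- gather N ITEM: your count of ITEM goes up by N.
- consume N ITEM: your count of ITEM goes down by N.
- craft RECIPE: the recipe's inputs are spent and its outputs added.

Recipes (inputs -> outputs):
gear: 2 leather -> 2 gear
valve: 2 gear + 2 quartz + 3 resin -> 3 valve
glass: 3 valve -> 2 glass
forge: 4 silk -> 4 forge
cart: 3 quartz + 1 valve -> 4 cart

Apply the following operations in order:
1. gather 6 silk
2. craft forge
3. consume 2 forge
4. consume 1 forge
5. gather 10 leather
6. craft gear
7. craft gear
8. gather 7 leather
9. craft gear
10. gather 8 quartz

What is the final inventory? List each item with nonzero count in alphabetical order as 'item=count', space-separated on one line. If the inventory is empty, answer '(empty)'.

After 1 (gather 6 silk): silk=6
After 2 (craft forge): forge=4 silk=2
After 3 (consume 2 forge): forge=2 silk=2
After 4 (consume 1 forge): forge=1 silk=2
After 5 (gather 10 leather): forge=1 leather=10 silk=2
After 6 (craft gear): forge=1 gear=2 leather=8 silk=2
After 7 (craft gear): forge=1 gear=4 leather=6 silk=2
After 8 (gather 7 leather): forge=1 gear=4 leather=13 silk=2
After 9 (craft gear): forge=1 gear=6 leather=11 silk=2
After 10 (gather 8 quartz): forge=1 gear=6 leather=11 quartz=8 silk=2

Answer: forge=1 gear=6 leather=11 quartz=8 silk=2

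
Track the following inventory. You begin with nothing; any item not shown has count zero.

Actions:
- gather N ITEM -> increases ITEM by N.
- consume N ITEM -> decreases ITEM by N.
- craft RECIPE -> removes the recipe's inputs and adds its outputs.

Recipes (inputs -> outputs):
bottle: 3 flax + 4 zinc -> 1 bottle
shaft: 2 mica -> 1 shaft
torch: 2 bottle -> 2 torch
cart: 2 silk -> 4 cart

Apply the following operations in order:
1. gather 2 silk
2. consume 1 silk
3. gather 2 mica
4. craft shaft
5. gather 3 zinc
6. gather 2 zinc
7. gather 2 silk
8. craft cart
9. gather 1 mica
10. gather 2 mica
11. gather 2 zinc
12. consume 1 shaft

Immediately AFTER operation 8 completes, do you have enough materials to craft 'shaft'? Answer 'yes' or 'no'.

Answer: no

Derivation:
After 1 (gather 2 silk): silk=2
After 2 (consume 1 silk): silk=1
After 3 (gather 2 mica): mica=2 silk=1
After 4 (craft shaft): shaft=1 silk=1
After 5 (gather 3 zinc): shaft=1 silk=1 zinc=3
After 6 (gather 2 zinc): shaft=1 silk=1 zinc=5
After 7 (gather 2 silk): shaft=1 silk=3 zinc=5
After 8 (craft cart): cart=4 shaft=1 silk=1 zinc=5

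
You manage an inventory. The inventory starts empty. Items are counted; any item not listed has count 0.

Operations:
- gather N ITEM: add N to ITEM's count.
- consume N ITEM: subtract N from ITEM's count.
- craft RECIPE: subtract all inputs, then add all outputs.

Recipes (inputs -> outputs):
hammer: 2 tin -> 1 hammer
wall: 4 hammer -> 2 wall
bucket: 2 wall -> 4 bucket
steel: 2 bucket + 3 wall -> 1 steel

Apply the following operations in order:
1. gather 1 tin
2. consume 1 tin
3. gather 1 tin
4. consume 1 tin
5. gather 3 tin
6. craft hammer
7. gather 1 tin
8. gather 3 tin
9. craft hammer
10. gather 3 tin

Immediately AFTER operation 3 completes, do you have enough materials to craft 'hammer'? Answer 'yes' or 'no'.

Answer: no

Derivation:
After 1 (gather 1 tin): tin=1
After 2 (consume 1 tin): (empty)
After 3 (gather 1 tin): tin=1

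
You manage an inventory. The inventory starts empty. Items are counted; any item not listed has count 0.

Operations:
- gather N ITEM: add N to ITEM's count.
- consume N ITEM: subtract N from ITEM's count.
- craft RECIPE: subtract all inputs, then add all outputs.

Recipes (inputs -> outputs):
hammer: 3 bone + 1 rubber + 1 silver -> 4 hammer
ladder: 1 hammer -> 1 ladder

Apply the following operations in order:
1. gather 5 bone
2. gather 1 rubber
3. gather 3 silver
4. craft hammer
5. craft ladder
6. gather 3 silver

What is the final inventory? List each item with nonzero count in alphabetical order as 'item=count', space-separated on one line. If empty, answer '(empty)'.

After 1 (gather 5 bone): bone=5
After 2 (gather 1 rubber): bone=5 rubber=1
After 3 (gather 3 silver): bone=5 rubber=1 silver=3
After 4 (craft hammer): bone=2 hammer=4 silver=2
After 5 (craft ladder): bone=2 hammer=3 ladder=1 silver=2
After 6 (gather 3 silver): bone=2 hammer=3 ladder=1 silver=5

Answer: bone=2 hammer=3 ladder=1 silver=5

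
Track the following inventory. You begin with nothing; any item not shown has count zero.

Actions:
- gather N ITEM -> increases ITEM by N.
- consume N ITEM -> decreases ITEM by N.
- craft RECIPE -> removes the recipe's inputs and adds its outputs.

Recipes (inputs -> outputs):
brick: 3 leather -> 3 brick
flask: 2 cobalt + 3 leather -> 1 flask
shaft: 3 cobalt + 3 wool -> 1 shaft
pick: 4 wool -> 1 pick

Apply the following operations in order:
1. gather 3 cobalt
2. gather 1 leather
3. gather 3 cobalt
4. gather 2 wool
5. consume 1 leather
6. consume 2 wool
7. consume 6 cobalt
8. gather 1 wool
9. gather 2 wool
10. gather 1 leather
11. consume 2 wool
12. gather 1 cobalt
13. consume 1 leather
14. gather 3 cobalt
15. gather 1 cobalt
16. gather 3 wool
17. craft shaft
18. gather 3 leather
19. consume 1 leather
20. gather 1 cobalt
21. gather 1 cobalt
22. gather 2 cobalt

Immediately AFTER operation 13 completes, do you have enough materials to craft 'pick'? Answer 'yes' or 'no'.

After 1 (gather 3 cobalt): cobalt=3
After 2 (gather 1 leather): cobalt=3 leather=1
After 3 (gather 3 cobalt): cobalt=6 leather=1
After 4 (gather 2 wool): cobalt=6 leather=1 wool=2
After 5 (consume 1 leather): cobalt=6 wool=2
After 6 (consume 2 wool): cobalt=6
After 7 (consume 6 cobalt): (empty)
After 8 (gather 1 wool): wool=1
After 9 (gather 2 wool): wool=3
After 10 (gather 1 leather): leather=1 wool=3
After 11 (consume 2 wool): leather=1 wool=1
After 12 (gather 1 cobalt): cobalt=1 leather=1 wool=1
After 13 (consume 1 leather): cobalt=1 wool=1

Answer: no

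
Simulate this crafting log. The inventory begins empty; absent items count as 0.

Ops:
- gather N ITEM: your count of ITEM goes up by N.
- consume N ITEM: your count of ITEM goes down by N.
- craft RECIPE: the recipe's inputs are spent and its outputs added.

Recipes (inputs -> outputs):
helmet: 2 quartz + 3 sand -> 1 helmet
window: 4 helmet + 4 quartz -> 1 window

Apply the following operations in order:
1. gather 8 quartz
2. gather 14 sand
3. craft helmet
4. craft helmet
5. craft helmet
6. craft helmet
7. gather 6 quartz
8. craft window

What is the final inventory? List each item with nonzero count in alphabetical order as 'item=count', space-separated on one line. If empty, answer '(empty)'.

Answer: quartz=2 sand=2 window=1

Derivation:
After 1 (gather 8 quartz): quartz=8
After 2 (gather 14 sand): quartz=8 sand=14
After 3 (craft helmet): helmet=1 quartz=6 sand=11
After 4 (craft helmet): helmet=2 quartz=4 sand=8
After 5 (craft helmet): helmet=3 quartz=2 sand=5
After 6 (craft helmet): helmet=4 sand=2
After 7 (gather 6 quartz): helmet=4 quartz=6 sand=2
After 8 (craft window): quartz=2 sand=2 window=1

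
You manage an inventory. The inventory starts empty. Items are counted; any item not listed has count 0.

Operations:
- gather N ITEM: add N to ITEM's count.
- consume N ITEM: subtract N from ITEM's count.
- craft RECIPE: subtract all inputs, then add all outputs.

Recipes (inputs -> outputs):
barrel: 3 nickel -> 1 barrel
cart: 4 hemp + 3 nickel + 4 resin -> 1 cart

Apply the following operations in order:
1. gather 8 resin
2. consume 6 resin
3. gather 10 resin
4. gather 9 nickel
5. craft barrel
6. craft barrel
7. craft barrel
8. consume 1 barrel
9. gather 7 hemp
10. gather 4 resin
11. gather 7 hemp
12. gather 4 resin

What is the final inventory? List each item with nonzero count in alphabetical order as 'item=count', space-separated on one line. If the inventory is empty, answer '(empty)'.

Answer: barrel=2 hemp=14 resin=20

Derivation:
After 1 (gather 8 resin): resin=8
After 2 (consume 6 resin): resin=2
After 3 (gather 10 resin): resin=12
After 4 (gather 9 nickel): nickel=9 resin=12
After 5 (craft barrel): barrel=1 nickel=6 resin=12
After 6 (craft barrel): barrel=2 nickel=3 resin=12
After 7 (craft barrel): barrel=3 resin=12
After 8 (consume 1 barrel): barrel=2 resin=12
After 9 (gather 7 hemp): barrel=2 hemp=7 resin=12
After 10 (gather 4 resin): barrel=2 hemp=7 resin=16
After 11 (gather 7 hemp): barrel=2 hemp=14 resin=16
After 12 (gather 4 resin): barrel=2 hemp=14 resin=20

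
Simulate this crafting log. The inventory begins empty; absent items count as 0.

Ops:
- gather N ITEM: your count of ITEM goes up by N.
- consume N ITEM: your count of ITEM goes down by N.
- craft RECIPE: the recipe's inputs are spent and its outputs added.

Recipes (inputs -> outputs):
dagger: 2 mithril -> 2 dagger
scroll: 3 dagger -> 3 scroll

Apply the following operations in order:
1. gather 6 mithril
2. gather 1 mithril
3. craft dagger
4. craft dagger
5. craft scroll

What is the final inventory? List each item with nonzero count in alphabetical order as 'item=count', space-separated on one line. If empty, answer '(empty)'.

Answer: dagger=1 mithril=3 scroll=3

Derivation:
After 1 (gather 6 mithril): mithril=6
After 2 (gather 1 mithril): mithril=7
After 3 (craft dagger): dagger=2 mithril=5
After 4 (craft dagger): dagger=4 mithril=3
After 5 (craft scroll): dagger=1 mithril=3 scroll=3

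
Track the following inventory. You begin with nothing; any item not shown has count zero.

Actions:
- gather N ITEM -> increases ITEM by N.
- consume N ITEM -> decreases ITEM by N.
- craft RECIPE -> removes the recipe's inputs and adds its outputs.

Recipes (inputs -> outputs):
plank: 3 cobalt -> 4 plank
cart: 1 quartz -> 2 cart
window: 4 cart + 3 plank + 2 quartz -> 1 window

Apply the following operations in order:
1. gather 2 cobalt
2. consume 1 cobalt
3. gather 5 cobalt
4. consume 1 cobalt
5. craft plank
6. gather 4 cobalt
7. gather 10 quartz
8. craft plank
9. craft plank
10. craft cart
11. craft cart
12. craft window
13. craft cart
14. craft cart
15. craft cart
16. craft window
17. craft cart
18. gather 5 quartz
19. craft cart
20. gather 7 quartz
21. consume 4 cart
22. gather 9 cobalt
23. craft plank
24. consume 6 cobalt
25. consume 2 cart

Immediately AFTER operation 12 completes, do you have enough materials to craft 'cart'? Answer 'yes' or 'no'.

Answer: yes

Derivation:
After 1 (gather 2 cobalt): cobalt=2
After 2 (consume 1 cobalt): cobalt=1
After 3 (gather 5 cobalt): cobalt=6
After 4 (consume 1 cobalt): cobalt=5
After 5 (craft plank): cobalt=2 plank=4
After 6 (gather 4 cobalt): cobalt=6 plank=4
After 7 (gather 10 quartz): cobalt=6 plank=4 quartz=10
After 8 (craft plank): cobalt=3 plank=8 quartz=10
After 9 (craft plank): plank=12 quartz=10
After 10 (craft cart): cart=2 plank=12 quartz=9
After 11 (craft cart): cart=4 plank=12 quartz=8
After 12 (craft window): plank=9 quartz=6 window=1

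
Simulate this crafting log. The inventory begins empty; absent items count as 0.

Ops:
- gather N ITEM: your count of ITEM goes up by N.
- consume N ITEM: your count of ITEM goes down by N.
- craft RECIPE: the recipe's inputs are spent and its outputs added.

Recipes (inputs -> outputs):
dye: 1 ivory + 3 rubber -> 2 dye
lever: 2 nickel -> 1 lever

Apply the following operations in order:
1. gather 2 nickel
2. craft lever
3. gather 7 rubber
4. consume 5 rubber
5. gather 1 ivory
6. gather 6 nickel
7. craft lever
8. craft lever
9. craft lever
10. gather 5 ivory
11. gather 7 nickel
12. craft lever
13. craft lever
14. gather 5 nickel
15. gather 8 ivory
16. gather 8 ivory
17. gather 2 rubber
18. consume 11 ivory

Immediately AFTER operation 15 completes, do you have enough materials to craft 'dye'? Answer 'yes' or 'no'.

Answer: no

Derivation:
After 1 (gather 2 nickel): nickel=2
After 2 (craft lever): lever=1
After 3 (gather 7 rubber): lever=1 rubber=7
After 4 (consume 5 rubber): lever=1 rubber=2
After 5 (gather 1 ivory): ivory=1 lever=1 rubber=2
After 6 (gather 6 nickel): ivory=1 lever=1 nickel=6 rubber=2
After 7 (craft lever): ivory=1 lever=2 nickel=4 rubber=2
After 8 (craft lever): ivory=1 lever=3 nickel=2 rubber=2
After 9 (craft lever): ivory=1 lever=4 rubber=2
After 10 (gather 5 ivory): ivory=6 lever=4 rubber=2
After 11 (gather 7 nickel): ivory=6 lever=4 nickel=7 rubber=2
After 12 (craft lever): ivory=6 lever=5 nickel=5 rubber=2
After 13 (craft lever): ivory=6 lever=6 nickel=3 rubber=2
After 14 (gather 5 nickel): ivory=6 lever=6 nickel=8 rubber=2
After 15 (gather 8 ivory): ivory=14 lever=6 nickel=8 rubber=2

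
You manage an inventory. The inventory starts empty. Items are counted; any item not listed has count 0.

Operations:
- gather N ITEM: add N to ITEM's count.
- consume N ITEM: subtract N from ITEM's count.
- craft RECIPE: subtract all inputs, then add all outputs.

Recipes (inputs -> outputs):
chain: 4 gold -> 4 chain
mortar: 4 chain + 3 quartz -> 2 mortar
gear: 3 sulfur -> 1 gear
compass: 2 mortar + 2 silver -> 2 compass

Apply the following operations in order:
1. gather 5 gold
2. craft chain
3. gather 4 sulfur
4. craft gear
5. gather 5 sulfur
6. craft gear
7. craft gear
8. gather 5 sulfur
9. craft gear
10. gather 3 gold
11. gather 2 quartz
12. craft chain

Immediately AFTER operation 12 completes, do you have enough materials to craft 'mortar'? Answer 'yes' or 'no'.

After 1 (gather 5 gold): gold=5
After 2 (craft chain): chain=4 gold=1
After 3 (gather 4 sulfur): chain=4 gold=1 sulfur=4
After 4 (craft gear): chain=4 gear=1 gold=1 sulfur=1
After 5 (gather 5 sulfur): chain=4 gear=1 gold=1 sulfur=6
After 6 (craft gear): chain=4 gear=2 gold=1 sulfur=3
After 7 (craft gear): chain=4 gear=3 gold=1
After 8 (gather 5 sulfur): chain=4 gear=3 gold=1 sulfur=5
After 9 (craft gear): chain=4 gear=4 gold=1 sulfur=2
After 10 (gather 3 gold): chain=4 gear=4 gold=4 sulfur=2
After 11 (gather 2 quartz): chain=4 gear=4 gold=4 quartz=2 sulfur=2
After 12 (craft chain): chain=8 gear=4 quartz=2 sulfur=2

Answer: no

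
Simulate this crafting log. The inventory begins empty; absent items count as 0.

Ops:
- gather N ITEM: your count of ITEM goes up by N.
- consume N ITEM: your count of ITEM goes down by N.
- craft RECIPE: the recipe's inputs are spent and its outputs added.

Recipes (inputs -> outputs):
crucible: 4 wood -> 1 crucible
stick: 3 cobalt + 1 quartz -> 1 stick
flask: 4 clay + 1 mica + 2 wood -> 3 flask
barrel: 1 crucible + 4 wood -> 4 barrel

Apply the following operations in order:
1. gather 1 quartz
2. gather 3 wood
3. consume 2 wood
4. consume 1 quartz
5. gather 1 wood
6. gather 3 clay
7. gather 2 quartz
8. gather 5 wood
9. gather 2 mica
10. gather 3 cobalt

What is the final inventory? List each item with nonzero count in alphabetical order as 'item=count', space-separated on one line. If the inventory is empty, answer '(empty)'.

After 1 (gather 1 quartz): quartz=1
After 2 (gather 3 wood): quartz=1 wood=3
After 3 (consume 2 wood): quartz=1 wood=1
After 4 (consume 1 quartz): wood=1
After 5 (gather 1 wood): wood=2
After 6 (gather 3 clay): clay=3 wood=2
After 7 (gather 2 quartz): clay=3 quartz=2 wood=2
After 8 (gather 5 wood): clay=3 quartz=2 wood=7
After 9 (gather 2 mica): clay=3 mica=2 quartz=2 wood=7
After 10 (gather 3 cobalt): clay=3 cobalt=3 mica=2 quartz=2 wood=7

Answer: clay=3 cobalt=3 mica=2 quartz=2 wood=7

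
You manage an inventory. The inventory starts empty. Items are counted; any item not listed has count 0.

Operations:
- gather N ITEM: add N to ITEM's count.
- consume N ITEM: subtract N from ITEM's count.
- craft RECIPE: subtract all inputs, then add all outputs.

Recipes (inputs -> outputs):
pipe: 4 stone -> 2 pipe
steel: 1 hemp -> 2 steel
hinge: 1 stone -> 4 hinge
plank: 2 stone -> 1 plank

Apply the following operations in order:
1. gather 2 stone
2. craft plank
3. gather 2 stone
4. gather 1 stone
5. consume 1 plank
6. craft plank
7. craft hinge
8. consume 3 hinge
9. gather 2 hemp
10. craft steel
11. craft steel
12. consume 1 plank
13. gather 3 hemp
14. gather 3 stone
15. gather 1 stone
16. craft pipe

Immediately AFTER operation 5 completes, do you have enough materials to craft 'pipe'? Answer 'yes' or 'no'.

After 1 (gather 2 stone): stone=2
After 2 (craft plank): plank=1
After 3 (gather 2 stone): plank=1 stone=2
After 4 (gather 1 stone): plank=1 stone=3
After 5 (consume 1 plank): stone=3

Answer: no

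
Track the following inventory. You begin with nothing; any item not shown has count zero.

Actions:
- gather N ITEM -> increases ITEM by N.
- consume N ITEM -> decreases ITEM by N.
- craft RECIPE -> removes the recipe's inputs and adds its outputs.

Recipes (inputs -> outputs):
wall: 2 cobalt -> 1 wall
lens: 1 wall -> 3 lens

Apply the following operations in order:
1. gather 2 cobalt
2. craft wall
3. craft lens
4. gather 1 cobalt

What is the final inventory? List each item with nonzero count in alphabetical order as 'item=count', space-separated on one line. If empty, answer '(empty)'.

After 1 (gather 2 cobalt): cobalt=2
After 2 (craft wall): wall=1
After 3 (craft lens): lens=3
After 4 (gather 1 cobalt): cobalt=1 lens=3

Answer: cobalt=1 lens=3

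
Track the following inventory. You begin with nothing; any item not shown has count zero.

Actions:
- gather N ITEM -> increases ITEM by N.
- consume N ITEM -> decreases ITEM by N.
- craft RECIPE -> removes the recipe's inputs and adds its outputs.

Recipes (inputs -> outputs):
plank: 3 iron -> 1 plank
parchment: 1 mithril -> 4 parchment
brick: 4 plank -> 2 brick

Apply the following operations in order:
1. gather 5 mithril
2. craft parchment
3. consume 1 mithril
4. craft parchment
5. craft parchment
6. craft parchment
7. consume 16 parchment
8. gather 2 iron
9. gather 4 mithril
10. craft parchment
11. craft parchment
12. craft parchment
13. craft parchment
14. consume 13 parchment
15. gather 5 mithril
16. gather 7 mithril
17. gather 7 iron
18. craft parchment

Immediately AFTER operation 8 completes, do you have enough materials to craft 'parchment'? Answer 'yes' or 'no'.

After 1 (gather 5 mithril): mithril=5
After 2 (craft parchment): mithril=4 parchment=4
After 3 (consume 1 mithril): mithril=3 parchment=4
After 4 (craft parchment): mithril=2 parchment=8
After 5 (craft parchment): mithril=1 parchment=12
After 6 (craft parchment): parchment=16
After 7 (consume 16 parchment): (empty)
After 8 (gather 2 iron): iron=2

Answer: no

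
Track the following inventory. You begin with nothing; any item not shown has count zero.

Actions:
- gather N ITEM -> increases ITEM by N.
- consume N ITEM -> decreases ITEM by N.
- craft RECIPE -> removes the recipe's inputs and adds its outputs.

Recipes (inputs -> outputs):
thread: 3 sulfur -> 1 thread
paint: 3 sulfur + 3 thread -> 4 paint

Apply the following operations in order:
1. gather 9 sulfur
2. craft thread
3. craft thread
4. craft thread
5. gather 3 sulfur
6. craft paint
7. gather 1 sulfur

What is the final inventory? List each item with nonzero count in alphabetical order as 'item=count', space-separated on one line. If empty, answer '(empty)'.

Answer: paint=4 sulfur=1

Derivation:
After 1 (gather 9 sulfur): sulfur=9
After 2 (craft thread): sulfur=6 thread=1
After 3 (craft thread): sulfur=3 thread=2
After 4 (craft thread): thread=3
After 5 (gather 3 sulfur): sulfur=3 thread=3
After 6 (craft paint): paint=4
After 7 (gather 1 sulfur): paint=4 sulfur=1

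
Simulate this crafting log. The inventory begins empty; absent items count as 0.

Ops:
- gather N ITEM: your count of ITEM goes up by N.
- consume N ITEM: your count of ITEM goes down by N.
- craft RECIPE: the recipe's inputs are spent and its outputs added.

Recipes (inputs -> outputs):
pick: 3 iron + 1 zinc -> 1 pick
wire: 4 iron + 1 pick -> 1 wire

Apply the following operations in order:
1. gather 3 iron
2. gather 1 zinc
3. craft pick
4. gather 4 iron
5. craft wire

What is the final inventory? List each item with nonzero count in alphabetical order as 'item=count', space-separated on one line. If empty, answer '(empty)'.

Answer: wire=1

Derivation:
After 1 (gather 3 iron): iron=3
After 2 (gather 1 zinc): iron=3 zinc=1
After 3 (craft pick): pick=1
After 4 (gather 4 iron): iron=4 pick=1
After 5 (craft wire): wire=1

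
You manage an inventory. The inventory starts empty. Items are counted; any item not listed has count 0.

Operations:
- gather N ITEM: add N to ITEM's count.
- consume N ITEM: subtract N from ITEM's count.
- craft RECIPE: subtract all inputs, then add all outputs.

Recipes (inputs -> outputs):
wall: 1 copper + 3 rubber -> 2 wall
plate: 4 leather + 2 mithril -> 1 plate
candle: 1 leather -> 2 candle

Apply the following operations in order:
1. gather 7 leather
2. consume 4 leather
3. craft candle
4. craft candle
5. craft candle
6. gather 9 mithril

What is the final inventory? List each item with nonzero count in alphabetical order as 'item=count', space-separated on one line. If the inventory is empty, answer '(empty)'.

After 1 (gather 7 leather): leather=7
After 2 (consume 4 leather): leather=3
After 3 (craft candle): candle=2 leather=2
After 4 (craft candle): candle=4 leather=1
After 5 (craft candle): candle=6
After 6 (gather 9 mithril): candle=6 mithril=9

Answer: candle=6 mithril=9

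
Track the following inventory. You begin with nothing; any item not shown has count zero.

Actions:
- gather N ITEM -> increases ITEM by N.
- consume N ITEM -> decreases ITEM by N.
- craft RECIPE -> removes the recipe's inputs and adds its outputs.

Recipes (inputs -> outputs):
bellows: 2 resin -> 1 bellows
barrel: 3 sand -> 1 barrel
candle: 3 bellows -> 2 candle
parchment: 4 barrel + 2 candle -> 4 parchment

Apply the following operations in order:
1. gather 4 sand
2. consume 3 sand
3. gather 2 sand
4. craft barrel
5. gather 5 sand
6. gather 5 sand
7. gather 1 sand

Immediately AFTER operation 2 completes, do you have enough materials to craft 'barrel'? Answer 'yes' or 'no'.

Answer: no

Derivation:
After 1 (gather 4 sand): sand=4
After 2 (consume 3 sand): sand=1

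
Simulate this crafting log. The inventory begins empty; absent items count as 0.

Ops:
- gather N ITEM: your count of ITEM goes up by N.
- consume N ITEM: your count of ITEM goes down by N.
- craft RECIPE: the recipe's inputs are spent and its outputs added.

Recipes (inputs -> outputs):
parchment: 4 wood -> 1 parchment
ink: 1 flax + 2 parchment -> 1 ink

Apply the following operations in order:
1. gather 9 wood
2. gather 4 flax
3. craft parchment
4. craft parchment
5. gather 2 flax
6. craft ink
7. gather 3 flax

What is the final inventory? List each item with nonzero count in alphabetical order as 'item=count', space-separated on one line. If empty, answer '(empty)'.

After 1 (gather 9 wood): wood=9
After 2 (gather 4 flax): flax=4 wood=9
After 3 (craft parchment): flax=4 parchment=1 wood=5
After 4 (craft parchment): flax=4 parchment=2 wood=1
After 5 (gather 2 flax): flax=6 parchment=2 wood=1
After 6 (craft ink): flax=5 ink=1 wood=1
After 7 (gather 3 flax): flax=8 ink=1 wood=1

Answer: flax=8 ink=1 wood=1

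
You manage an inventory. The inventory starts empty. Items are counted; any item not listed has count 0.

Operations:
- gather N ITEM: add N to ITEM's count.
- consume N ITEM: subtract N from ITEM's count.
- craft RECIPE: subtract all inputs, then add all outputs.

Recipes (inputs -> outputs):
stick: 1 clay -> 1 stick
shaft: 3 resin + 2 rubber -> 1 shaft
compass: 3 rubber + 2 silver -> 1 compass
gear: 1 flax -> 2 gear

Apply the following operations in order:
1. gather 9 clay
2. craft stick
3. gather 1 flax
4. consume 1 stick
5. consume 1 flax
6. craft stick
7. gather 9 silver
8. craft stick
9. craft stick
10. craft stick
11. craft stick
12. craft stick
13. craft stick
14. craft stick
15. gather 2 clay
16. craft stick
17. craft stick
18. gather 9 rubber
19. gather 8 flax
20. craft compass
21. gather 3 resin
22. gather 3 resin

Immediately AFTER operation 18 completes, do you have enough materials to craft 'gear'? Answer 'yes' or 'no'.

After 1 (gather 9 clay): clay=9
After 2 (craft stick): clay=8 stick=1
After 3 (gather 1 flax): clay=8 flax=1 stick=1
After 4 (consume 1 stick): clay=8 flax=1
After 5 (consume 1 flax): clay=8
After 6 (craft stick): clay=7 stick=1
After 7 (gather 9 silver): clay=7 silver=9 stick=1
After 8 (craft stick): clay=6 silver=9 stick=2
After 9 (craft stick): clay=5 silver=9 stick=3
After 10 (craft stick): clay=4 silver=9 stick=4
After 11 (craft stick): clay=3 silver=9 stick=5
After 12 (craft stick): clay=2 silver=9 stick=6
After 13 (craft stick): clay=1 silver=9 stick=7
After 14 (craft stick): silver=9 stick=8
After 15 (gather 2 clay): clay=2 silver=9 stick=8
After 16 (craft stick): clay=1 silver=9 stick=9
After 17 (craft stick): silver=9 stick=10
After 18 (gather 9 rubber): rubber=9 silver=9 stick=10

Answer: no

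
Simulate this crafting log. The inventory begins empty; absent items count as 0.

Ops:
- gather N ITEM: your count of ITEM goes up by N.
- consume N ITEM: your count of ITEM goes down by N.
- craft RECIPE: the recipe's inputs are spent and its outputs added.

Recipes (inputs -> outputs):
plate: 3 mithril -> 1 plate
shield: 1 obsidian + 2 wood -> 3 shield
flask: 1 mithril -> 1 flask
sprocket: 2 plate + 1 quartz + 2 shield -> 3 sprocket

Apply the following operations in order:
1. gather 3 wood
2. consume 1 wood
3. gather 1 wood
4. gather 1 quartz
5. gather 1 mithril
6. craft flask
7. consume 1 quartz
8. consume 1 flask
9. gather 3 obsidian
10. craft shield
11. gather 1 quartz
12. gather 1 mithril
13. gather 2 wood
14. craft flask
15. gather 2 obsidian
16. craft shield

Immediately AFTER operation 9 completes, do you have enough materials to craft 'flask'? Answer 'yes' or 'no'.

Answer: no

Derivation:
After 1 (gather 3 wood): wood=3
After 2 (consume 1 wood): wood=2
After 3 (gather 1 wood): wood=3
After 4 (gather 1 quartz): quartz=1 wood=3
After 5 (gather 1 mithril): mithril=1 quartz=1 wood=3
After 6 (craft flask): flask=1 quartz=1 wood=3
After 7 (consume 1 quartz): flask=1 wood=3
After 8 (consume 1 flask): wood=3
After 9 (gather 3 obsidian): obsidian=3 wood=3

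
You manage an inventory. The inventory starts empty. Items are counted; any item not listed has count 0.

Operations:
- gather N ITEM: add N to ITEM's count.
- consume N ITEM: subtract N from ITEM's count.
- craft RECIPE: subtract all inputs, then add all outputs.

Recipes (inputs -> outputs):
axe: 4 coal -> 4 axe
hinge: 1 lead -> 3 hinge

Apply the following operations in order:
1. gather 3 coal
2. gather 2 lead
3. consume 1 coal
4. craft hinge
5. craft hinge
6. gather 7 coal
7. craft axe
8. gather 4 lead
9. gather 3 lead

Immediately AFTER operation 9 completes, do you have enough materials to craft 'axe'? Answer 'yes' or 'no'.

After 1 (gather 3 coal): coal=3
After 2 (gather 2 lead): coal=3 lead=2
After 3 (consume 1 coal): coal=2 lead=2
After 4 (craft hinge): coal=2 hinge=3 lead=1
After 5 (craft hinge): coal=2 hinge=6
After 6 (gather 7 coal): coal=9 hinge=6
After 7 (craft axe): axe=4 coal=5 hinge=6
After 8 (gather 4 lead): axe=4 coal=5 hinge=6 lead=4
After 9 (gather 3 lead): axe=4 coal=5 hinge=6 lead=7

Answer: yes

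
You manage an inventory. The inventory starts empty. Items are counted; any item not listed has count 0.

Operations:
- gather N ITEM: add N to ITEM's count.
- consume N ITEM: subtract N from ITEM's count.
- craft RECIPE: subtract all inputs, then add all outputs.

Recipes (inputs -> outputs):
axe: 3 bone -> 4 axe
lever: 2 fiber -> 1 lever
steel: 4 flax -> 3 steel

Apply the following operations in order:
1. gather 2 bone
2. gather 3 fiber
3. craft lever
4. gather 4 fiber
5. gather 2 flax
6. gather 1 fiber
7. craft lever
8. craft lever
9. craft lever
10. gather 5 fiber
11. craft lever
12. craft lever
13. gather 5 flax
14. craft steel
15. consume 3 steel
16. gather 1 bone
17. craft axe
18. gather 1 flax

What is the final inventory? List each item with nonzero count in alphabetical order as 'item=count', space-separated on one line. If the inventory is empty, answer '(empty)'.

Answer: axe=4 fiber=1 flax=4 lever=6

Derivation:
After 1 (gather 2 bone): bone=2
After 2 (gather 3 fiber): bone=2 fiber=3
After 3 (craft lever): bone=2 fiber=1 lever=1
After 4 (gather 4 fiber): bone=2 fiber=5 lever=1
After 5 (gather 2 flax): bone=2 fiber=5 flax=2 lever=1
After 6 (gather 1 fiber): bone=2 fiber=6 flax=2 lever=1
After 7 (craft lever): bone=2 fiber=4 flax=2 lever=2
After 8 (craft lever): bone=2 fiber=2 flax=2 lever=3
After 9 (craft lever): bone=2 flax=2 lever=4
After 10 (gather 5 fiber): bone=2 fiber=5 flax=2 lever=4
After 11 (craft lever): bone=2 fiber=3 flax=2 lever=5
After 12 (craft lever): bone=2 fiber=1 flax=2 lever=6
After 13 (gather 5 flax): bone=2 fiber=1 flax=7 lever=6
After 14 (craft steel): bone=2 fiber=1 flax=3 lever=6 steel=3
After 15 (consume 3 steel): bone=2 fiber=1 flax=3 lever=6
After 16 (gather 1 bone): bone=3 fiber=1 flax=3 lever=6
After 17 (craft axe): axe=4 fiber=1 flax=3 lever=6
After 18 (gather 1 flax): axe=4 fiber=1 flax=4 lever=6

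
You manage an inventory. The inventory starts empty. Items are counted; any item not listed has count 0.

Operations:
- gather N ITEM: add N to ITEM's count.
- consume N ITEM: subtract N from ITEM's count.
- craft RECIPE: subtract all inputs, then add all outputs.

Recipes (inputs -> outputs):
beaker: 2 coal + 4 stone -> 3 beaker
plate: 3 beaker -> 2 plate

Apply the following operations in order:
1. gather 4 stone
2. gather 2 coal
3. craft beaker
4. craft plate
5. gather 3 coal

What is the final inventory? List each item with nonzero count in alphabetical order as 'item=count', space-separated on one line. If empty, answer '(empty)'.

After 1 (gather 4 stone): stone=4
After 2 (gather 2 coal): coal=2 stone=4
After 3 (craft beaker): beaker=3
After 4 (craft plate): plate=2
After 5 (gather 3 coal): coal=3 plate=2

Answer: coal=3 plate=2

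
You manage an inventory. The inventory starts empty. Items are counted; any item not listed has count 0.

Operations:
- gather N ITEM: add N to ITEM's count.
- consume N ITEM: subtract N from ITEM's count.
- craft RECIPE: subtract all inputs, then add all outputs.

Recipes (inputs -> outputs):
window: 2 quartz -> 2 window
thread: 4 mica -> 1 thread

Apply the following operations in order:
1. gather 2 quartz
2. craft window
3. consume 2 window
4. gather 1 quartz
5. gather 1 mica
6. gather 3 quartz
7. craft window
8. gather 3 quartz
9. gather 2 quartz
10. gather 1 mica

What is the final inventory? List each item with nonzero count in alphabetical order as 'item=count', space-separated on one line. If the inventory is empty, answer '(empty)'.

Answer: mica=2 quartz=7 window=2

Derivation:
After 1 (gather 2 quartz): quartz=2
After 2 (craft window): window=2
After 3 (consume 2 window): (empty)
After 4 (gather 1 quartz): quartz=1
After 5 (gather 1 mica): mica=1 quartz=1
After 6 (gather 3 quartz): mica=1 quartz=4
After 7 (craft window): mica=1 quartz=2 window=2
After 8 (gather 3 quartz): mica=1 quartz=5 window=2
After 9 (gather 2 quartz): mica=1 quartz=7 window=2
After 10 (gather 1 mica): mica=2 quartz=7 window=2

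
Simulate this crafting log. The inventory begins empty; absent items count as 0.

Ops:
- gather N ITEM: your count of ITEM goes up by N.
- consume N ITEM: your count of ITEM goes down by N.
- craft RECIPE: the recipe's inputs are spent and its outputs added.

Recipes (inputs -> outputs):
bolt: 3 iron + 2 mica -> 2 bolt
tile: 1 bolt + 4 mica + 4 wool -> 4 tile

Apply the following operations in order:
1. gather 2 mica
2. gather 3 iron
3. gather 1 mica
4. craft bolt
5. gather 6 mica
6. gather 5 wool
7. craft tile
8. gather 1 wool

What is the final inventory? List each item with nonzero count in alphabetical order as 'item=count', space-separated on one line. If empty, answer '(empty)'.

Answer: bolt=1 mica=3 tile=4 wool=2

Derivation:
After 1 (gather 2 mica): mica=2
After 2 (gather 3 iron): iron=3 mica=2
After 3 (gather 1 mica): iron=3 mica=3
After 4 (craft bolt): bolt=2 mica=1
After 5 (gather 6 mica): bolt=2 mica=7
After 6 (gather 5 wool): bolt=2 mica=7 wool=5
After 7 (craft tile): bolt=1 mica=3 tile=4 wool=1
After 8 (gather 1 wool): bolt=1 mica=3 tile=4 wool=2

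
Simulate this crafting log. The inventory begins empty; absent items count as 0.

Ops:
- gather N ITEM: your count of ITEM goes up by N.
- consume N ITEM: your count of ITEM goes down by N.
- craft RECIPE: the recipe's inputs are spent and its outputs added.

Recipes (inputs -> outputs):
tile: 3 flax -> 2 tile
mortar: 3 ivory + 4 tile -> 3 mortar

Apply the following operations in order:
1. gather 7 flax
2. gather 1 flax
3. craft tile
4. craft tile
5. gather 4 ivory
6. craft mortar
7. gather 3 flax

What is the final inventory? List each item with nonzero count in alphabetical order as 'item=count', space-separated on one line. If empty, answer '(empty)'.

Answer: flax=5 ivory=1 mortar=3

Derivation:
After 1 (gather 7 flax): flax=7
After 2 (gather 1 flax): flax=8
After 3 (craft tile): flax=5 tile=2
After 4 (craft tile): flax=2 tile=4
After 5 (gather 4 ivory): flax=2 ivory=4 tile=4
After 6 (craft mortar): flax=2 ivory=1 mortar=3
After 7 (gather 3 flax): flax=5 ivory=1 mortar=3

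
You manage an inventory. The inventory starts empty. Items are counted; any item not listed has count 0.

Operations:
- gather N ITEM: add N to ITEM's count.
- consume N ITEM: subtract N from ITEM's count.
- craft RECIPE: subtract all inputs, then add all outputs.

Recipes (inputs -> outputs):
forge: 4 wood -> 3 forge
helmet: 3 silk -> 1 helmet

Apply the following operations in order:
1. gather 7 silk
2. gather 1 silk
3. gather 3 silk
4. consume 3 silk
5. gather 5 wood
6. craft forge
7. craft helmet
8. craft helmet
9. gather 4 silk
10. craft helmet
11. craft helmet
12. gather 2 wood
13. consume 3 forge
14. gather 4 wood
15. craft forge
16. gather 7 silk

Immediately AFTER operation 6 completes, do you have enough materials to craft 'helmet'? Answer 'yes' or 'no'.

After 1 (gather 7 silk): silk=7
After 2 (gather 1 silk): silk=8
After 3 (gather 3 silk): silk=11
After 4 (consume 3 silk): silk=8
After 5 (gather 5 wood): silk=8 wood=5
After 6 (craft forge): forge=3 silk=8 wood=1

Answer: yes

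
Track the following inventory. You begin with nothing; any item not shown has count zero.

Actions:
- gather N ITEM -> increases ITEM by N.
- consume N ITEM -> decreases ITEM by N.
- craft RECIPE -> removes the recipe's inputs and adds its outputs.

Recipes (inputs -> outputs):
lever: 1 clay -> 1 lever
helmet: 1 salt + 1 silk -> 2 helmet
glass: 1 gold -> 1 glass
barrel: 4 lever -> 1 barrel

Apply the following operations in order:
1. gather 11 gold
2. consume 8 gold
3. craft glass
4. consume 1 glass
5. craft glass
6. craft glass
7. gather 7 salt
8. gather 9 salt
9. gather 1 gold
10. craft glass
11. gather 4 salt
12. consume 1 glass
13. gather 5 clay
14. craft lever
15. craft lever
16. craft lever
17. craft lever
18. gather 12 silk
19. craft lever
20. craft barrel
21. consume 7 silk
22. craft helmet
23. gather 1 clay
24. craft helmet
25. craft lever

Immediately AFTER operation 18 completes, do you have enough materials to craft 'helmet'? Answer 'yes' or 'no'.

Answer: yes

Derivation:
After 1 (gather 11 gold): gold=11
After 2 (consume 8 gold): gold=3
After 3 (craft glass): glass=1 gold=2
After 4 (consume 1 glass): gold=2
After 5 (craft glass): glass=1 gold=1
After 6 (craft glass): glass=2
After 7 (gather 7 salt): glass=2 salt=7
After 8 (gather 9 salt): glass=2 salt=16
After 9 (gather 1 gold): glass=2 gold=1 salt=16
After 10 (craft glass): glass=3 salt=16
After 11 (gather 4 salt): glass=3 salt=20
After 12 (consume 1 glass): glass=2 salt=20
After 13 (gather 5 clay): clay=5 glass=2 salt=20
After 14 (craft lever): clay=4 glass=2 lever=1 salt=20
After 15 (craft lever): clay=3 glass=2 lever=2 salt=20
After 16 (craft lever): clay=2 glass=2 lever=3 salt=20
After 17 (craft lever): clay=1 glass=2 lever=4 salt=20
After 18 (gather 12 silk): clay=1 glass=2 lever=4 salt=20 silk=12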